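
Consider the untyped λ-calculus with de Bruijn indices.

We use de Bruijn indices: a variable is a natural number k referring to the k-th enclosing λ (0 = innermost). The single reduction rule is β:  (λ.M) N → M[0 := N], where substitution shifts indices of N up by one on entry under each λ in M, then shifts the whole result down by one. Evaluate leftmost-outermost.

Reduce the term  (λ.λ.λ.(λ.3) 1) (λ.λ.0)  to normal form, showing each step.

  start: (λ.λ.λ.(λ.3) 1) (λ.λ.0)
  step 1: λ.λ.(λ.λ.λ.0) 1
  step 2: λ.λ.λ.λ.0

Answer: normal form = λ.λ.λ.λ.0  (in 2 steps)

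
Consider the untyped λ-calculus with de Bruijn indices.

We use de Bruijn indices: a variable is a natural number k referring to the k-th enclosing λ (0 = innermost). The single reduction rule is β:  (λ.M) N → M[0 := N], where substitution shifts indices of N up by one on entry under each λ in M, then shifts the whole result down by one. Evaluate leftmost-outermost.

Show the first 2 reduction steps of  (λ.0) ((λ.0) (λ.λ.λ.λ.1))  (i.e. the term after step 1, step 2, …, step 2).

Answer: after 2 steps: λ.λ.λ.λ.1

Derivation:
  start: (λ.0) ((λ.0) (λ.λ.λ.λ.1))
  →1  (λ.0) (λ.λ.λ.λ.1)
  →2  λ.λ.λ.λ.1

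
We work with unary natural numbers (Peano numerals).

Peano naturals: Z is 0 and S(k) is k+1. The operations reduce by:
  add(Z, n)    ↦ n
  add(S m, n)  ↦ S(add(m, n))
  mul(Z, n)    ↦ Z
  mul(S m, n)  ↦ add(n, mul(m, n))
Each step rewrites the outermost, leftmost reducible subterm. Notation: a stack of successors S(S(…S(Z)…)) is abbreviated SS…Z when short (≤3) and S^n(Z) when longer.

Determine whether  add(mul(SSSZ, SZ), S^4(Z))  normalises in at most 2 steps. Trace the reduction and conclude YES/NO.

  start: add(mul(SSSZ, SZ), S^4(Z))
  →1  add(add(SZ, mul(SSZ, SZ)), S^4(Z))
  →2  add(S(add(Z, mul(SSZ, SZ))), S^4(Z))

Answer: NO — after 2 steps the term is add(S(add(Z, mul(SSZ, SZ))), S^4(Z)), not yet normal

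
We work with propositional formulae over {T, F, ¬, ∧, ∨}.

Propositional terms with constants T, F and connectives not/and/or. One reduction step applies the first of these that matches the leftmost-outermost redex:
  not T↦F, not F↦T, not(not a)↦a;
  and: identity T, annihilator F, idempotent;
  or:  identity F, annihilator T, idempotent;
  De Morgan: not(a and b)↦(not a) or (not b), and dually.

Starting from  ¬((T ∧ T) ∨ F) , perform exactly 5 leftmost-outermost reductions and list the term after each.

  start: ¬((T ∧ T) ∨ F)
  [1] ¬(T ∧ T) ∧ ¬F
  [2] (¬T ∨ ¬T) ∧ ¬F
  [3] ¬T ∧ ¬F
  [4] F ∧ ¬F
  [5] F

Answer: after 5 steps: F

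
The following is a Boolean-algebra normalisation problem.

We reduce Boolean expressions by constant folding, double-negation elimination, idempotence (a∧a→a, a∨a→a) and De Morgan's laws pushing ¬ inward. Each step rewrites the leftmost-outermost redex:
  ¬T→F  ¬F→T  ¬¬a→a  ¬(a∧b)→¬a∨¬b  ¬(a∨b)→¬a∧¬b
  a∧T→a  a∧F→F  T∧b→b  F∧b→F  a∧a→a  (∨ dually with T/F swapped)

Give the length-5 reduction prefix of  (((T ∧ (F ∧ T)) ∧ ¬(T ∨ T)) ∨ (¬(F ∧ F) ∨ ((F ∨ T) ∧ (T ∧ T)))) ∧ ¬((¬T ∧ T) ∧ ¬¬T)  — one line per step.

  start: (((T ∧ (F ∧ T)) ∧ ¬(T ∨ T)) ∨ (¬(F ∧ F) ∨ ((F ∨ T) ∧ (T ∧ T)))) ∧ ¬((¬T ∧ T) ∧ ¬¬T)
  step 1: (((F ∧ T) ∧ ¬(T ∨ T)) ∨ (¬(F ∧ F) ∨ ((F ∨ T) ∧ (T ∧ T)))) ∧ ¬((¬T ∧ T) ∧ ¬¬T)
  step 2: ((F ∧ ¬(T ∨ T)) ∨ (¬(F ∧ F) ∨ ((F ∨ T) ∧ (T ∧ T)))) ∧ ¬((¬T ∧ T) ∧ ¬¬T)
  step 3: (F ∨ (¬(F ∧ F) ∨ ((F ∨ T) ∧ (T ∧ T)))) ∧ ¬((¬T ∧ T) ∧ ¬¬T)
  step 4: (¬(F ∧ F) ∨ ((F ∨ T) ∧ (T ∧ T))) ∧ ¬((¬T ∧ T) ∧ ¬¬T)
  step 5: ((¬F ∨ ¬F) ∨ ((F ∨ T) ∧ (T ∧ T))) ∧ ¬((¬T ∧ T) ∧ ¬¬T)

Answer: after 5 steps: ((¬F ∨ ¬F) ∨ ((F ∨ T) ∧ (T ∧ T))) ∧ ¬((¬T ∧ T) ∧ ¬¬T)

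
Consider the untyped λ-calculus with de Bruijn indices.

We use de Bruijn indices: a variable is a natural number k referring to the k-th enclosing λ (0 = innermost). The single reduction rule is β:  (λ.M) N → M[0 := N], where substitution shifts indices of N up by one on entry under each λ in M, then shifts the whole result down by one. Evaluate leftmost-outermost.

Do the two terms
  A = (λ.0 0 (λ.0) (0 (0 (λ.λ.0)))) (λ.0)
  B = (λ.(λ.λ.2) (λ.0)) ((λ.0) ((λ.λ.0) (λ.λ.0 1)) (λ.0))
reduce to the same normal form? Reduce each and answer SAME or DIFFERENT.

Term A:
  start: (λ.0 0 (λ.0) (0 (0 (λ.λ.0)))) (λ.0)
  step 1: (λ.0) (λ.0) (λ.0) ((λ.0) ((λ.0) (λ.λ.0)))
  step 2: (λ.0) (λ.0) ((λ.0) ((λ.0) (λ.λ.0)))
  step 3: (λ.0) ((λ.0) ((λ.0) (λ.λ.0)))
  step 4: (λ.0) ((λ.0) (λ.λ.0))
  step 5: (λ.0) (λ.λ.0)
  step 6: λ.λ.0

Term B:
  start: (λ.(λ.λ.2) (λ.0)) ((λ.0) ((λ.λ.0) (λ.λ.0 1)) (λ.0))
  step 1: (λ.λ.(λ.0) ((λ.λ.0) (λ.λ.0 1)) (λ.0)) (λ.0)
  step 2: λ.(λ.0) ((λ.λ.0) (λ.λ.0 1)) (λ.0)
  step 3: λ.(λ.λ.0) (λ.λ.0 1) (λ.0)
  step 4: λ.(λ.0) (λ.0)
  step 5: λ.λ.0

Answer: SAME — A ⇓ λ.λ.0, B ⇓ λ.λ.0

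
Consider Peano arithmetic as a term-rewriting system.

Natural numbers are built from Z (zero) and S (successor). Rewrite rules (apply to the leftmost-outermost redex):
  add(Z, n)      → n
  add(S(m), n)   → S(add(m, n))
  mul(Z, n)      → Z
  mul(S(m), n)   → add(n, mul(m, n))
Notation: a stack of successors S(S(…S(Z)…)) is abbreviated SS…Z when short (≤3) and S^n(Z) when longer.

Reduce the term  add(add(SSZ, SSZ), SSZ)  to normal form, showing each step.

Answer: normal form = S^6(Z)  (in 8 steps)

Reduction:
  start: add(add(SSZ, SSZ), SSZ)
  [1] add(S(add(SZ, SSZ)), SSZ)
  [2] S(add(add(SZ, SSZ), SSZ))
  [3] S(add(S(add(Z, SSZ)), SSZ))
  [4] S(S(add(add(Z, SSZ), SSZ)))
  [5] S(S(add(SSZ, SSZ)))
  [6] S(S(S(add(SZ, SSZ))))
  [7] S(S(S(S(add(Z, SSZ)))))
  [8] S^6(Z)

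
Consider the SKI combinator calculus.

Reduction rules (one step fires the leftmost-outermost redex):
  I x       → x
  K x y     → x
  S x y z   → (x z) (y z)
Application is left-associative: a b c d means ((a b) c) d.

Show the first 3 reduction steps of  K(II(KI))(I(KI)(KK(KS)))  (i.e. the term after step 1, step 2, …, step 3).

Answer: after 3 steps: KI

Working:
  start: K(II(KI))(I(KI)(KK(KS)))
  step 1: II(KI)
  step 2: I(KI)
  step 3: KI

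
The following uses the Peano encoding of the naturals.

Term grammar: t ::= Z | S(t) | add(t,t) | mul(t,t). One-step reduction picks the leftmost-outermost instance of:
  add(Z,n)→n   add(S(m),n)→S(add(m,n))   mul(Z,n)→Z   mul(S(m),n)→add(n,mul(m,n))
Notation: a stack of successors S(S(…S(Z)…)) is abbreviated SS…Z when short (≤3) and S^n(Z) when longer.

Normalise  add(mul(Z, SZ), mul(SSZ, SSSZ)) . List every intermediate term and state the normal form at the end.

Answer: normal form = S^6(Z)  (in 13 steps)

Reduction:
  start: add(mul(Z, SZ), mul(SSZ, SSSZ))
  step 1: add(Z, mul(SSZ, SSSZ))
  step 2: mul(SSZ, SSSZ)
  step 3: add(SSSZ, mul(SZ, SSSZ))
  step 4: S(add(SSZ, mul(SZ, SSSZ)))
  step 5: S(S(add(SZ, mul(SZ, SSSZ))))
  step 6: S(S(S(add(Z, mul(SZ, SSSZ)))))
  step 7: S(S(S(mul(SZ, SSSZ))))
  step 8: S(S(S(add(SSSZ, mul(Z, SSSZ)))))
  step 9: S(S(S(S(add(SSZ, mul(Z, SSSZ))))))
  step 10: S(S(S(S(S(add(SZ, mul(Z, SSSZ)))))))
  step 11: S(S(S(S(S(S(add(Z, mul(Z, SSSZ))))))))
  step 12: S(S(S(S(S(S(mul(Z, SSSZ)))))))
  step 13: S^6(Z)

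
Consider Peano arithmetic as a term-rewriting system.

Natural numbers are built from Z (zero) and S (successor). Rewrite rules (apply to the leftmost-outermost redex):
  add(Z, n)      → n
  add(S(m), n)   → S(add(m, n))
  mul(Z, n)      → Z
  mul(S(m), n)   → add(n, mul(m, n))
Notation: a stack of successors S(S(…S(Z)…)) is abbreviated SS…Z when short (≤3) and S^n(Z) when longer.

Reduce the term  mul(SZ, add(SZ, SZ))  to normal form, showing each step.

Answer: normal form = SSZ  (in 7 steps)

Derivation:
  start: mul(SZ, add(SZ, SZ))
  [1] add(add(SZ, SZ), mul(Z, add(SZ, SZ)))
  [2] add(S(add(Z, SZ)), mul(Z, add(SZ, SZ)))
  [3] S(add(add(Z, SZ), mul(Z, add(SZ, SZ))))
  [4] S(add(SZ, mul(Z, add(SZ, SZ))))
  [5] S(S(add(Z, mul(Z, add(SZ, SZ)))))
  [6] S(S(mul(Z, add(SZ, SZ))))
  [7] SSZ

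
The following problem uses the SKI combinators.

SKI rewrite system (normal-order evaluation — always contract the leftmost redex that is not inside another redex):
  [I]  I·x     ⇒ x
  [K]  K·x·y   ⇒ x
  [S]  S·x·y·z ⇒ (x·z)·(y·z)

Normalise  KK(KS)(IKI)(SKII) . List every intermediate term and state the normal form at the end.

  start: KK(KS)(IKI)(SKII)
  →1  K(IKI)(SKII)
  →2  IKI
  →3  KI

Answer: normal form = KI  (in 3 steps)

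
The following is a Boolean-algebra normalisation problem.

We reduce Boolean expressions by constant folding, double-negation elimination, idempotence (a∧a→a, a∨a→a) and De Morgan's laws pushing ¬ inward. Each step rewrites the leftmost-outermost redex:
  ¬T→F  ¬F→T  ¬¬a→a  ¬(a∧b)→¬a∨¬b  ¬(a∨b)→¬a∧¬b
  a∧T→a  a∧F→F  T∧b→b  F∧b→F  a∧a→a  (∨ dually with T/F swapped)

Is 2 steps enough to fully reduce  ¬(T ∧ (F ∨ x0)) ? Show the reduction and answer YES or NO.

  start: ¬(T ∧ (F ∨ x0))
  [1] ¬T ∨ ¬(F ∨ x0)
  [2] F ∨ ¬(F ∨ x0)

Answer: NO — after 2 steps the term is F ∨ ¬(F ∨ x0), not yet normal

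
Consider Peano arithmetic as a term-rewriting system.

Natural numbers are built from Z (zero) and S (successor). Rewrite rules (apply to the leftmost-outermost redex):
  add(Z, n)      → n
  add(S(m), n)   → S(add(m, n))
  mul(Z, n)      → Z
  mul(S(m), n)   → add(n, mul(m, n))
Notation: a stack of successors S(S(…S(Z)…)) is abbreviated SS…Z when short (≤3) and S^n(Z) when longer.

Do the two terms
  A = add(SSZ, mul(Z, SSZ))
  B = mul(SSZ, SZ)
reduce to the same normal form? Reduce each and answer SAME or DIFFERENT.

Term A:
  start: add(SSZ, mul(Z, SSZ))
  step 1: S(add(SZ, mul(Z, SSZ)))
  step 2: S(S(add(Z, mul(Z, SSZ))))
  step 3: S(S(mul(Z, SSZ)))
  step 4: SSZ

Term B:
  start: mul(SSZ, SZ)
  step 1: add(SZ, mul(SZ, SZ))
  step 2: S(add(Z, mul(SZ, SZ)))
  step 3: S(mul(SZ, SZ))
  step 4: S(add(SZ, mul(Z, SZ)))
  step 5: S(S(add(Z, mul(Z, SZ))))
  step 6: S(S(mul(Z, SZ)))
  step 7: SSZ

Answer: SAME — A ⇓ SSZ, B ⇓ SSZ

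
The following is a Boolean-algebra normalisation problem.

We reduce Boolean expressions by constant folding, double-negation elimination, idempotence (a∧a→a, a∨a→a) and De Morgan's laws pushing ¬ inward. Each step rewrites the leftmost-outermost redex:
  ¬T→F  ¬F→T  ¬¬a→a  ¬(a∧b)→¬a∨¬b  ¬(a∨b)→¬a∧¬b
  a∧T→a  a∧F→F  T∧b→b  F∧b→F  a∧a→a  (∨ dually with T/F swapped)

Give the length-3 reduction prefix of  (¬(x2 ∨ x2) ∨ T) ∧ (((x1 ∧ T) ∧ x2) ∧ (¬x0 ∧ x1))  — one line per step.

Answer: after 3 steps: (x1 ∧ x2) ∧ (¬x0 ∧ x1)

Derivation:
  start: (¬(x2 ∨ x2) ∨ T) ∧ (((x1 ∧ T) ∧ x2) ∧ (¬x0 ∧ x1))
  [1] T ∧ (((x1 ∧ T) ∧ x2) ∧ (¬x0 ∧ x1))
  [2] ((x1 ∧ T) ∧ x2) ∧ (¬x0 ∧ x1)
  [3] (x1 ∧ x2) ∧ (¬x0 ∧ x1)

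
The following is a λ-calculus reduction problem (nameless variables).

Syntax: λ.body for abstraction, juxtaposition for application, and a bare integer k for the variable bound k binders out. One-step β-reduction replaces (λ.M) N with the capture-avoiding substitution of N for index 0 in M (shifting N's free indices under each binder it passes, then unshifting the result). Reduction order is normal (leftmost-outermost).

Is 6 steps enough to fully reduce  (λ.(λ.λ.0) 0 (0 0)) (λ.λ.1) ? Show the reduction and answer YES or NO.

  start: (λ.(λ.λ.0) 0 (0 0)) (λ.λ.1)
  step 1: (λ.λ.0) (λ.λ.1) ((λ.λ.1) (λ.λ.1))
  step 2: (λ.0) ((λ.λ.1) (λ.λ.1))
  step 3: (λ.λ.1) (λ.λ.1)
  step 4: λ.λ.λ.1

Answer: YES — reaches normal form λ.λ.λ.1 in 4 ≤ 6 steps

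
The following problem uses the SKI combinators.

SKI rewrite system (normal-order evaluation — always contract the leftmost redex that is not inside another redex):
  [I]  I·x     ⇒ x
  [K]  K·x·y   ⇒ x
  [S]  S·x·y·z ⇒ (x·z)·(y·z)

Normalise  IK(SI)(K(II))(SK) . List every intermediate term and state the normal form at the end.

  start: IK(SI)(K(II))(SK)
  [1] K(SI)(K(II))(SK)
  [2] SI(SK)

Answer: normal form = SI(SK)  (in 2 steps)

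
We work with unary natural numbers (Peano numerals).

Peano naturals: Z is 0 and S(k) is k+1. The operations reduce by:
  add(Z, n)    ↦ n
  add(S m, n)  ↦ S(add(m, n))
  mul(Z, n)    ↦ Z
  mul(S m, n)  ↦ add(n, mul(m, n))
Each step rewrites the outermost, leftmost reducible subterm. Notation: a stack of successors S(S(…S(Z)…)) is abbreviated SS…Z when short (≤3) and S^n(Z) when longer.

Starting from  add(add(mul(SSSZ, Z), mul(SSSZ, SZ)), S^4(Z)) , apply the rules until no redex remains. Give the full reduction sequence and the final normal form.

  start: add(add(mul(SSSZ, Z), mul(SSSZ, SZ)), S^4(Z))
  →1  add(add(add(Z, mul(SSZ, Z)), mul(SSSZ, SZ)), S^4(Z))
  →2  add(add(mul(SSZ, Z), mul(SSSZ, SZ)), S^4(Z))
  →3  add(add(add(Z, mul(SZ, Z)), mul(SSSZ, SZ)), S^4(Z))
  →4  add(add(mul(SZ, Z), mul(SSSZ, SZ)), S^4(Z))
  →5  add(add(add(Z, mul(Z, Z)), mul(SSSZ, SZ)), S^4(Z))
  →6  add(add(mul(Z, Z), mul(SSSZ, SZ)), S^4(Z))
  →7  add(add(Z, mul(SSSZ, SZ)), S^4(Z))
  →8  add(mul(SSSZ, SZ), S^4(Z))
  →9  add(add(SZ, mul(SSZ, SZ)), S^4(Z))
  →10  add(S(add(Z, mul(SSZ, SZ))), S^4(Z))
  →11  S(add(add(Z, mul(SSZ, SZ)), S^4(Z)))
  →12  S(add(mul(SSZ, SZ), S^4(Z)))
  →13  S(add(add(SZ, mul(SZ, SZ)), S^4(Z)))
  →14  S(add(S(add(Z, mul(SZ, SZ))), S^4(Z)))
  →15  S(S(add(add(Z, mul(SZ, SZ)), S^4(Z))))
  →16  S(S(add(mul(SZ, SZ), S^4(Z))))
  →17  S(S(add(add(SZ, mul(Z, SZ)), S^4(Z))))
  →18  S(S(add(S(add(Z, mul(Z, SZ))), S^4(Z))))
  →19  S(S(S(add(add(Z, mul(Z, SZ)), S^4(Z)))))
  →20  S(S(S(add(mul(Z, SZ), S^4(Z)))))
  →21  S(S(S(add(Z, S^4(Z)))))
  →22  S^7(Z)

Answer: normal form = S^7(Z)  (in 22 steps)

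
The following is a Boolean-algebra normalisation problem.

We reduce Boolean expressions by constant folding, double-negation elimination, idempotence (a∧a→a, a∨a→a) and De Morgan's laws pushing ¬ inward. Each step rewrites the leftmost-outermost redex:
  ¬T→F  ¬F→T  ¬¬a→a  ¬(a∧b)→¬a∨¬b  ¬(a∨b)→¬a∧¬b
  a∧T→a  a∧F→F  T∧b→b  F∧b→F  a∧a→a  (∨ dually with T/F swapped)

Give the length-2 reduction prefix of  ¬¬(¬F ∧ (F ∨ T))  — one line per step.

Answer: after 2 steps: T ∧ (F ∨ T)

Derivation:
  start: ¬¬(¬F ∧ (F ∨ T))
  step 1: ¬F ∧ (F ∨ T)
  step 2: T ∧ (F ∨ T)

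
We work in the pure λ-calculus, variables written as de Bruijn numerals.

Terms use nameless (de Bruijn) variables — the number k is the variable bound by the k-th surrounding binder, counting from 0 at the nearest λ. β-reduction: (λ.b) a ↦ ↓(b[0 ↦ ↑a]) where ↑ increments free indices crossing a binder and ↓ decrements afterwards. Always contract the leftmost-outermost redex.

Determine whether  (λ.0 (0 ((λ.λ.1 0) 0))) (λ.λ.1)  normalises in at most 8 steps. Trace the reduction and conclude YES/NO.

  start: (λ.0 (0 ((λ.λ.1 0) 0))) (λ.λ.1)
  step 1: (λ.λ.1) ((λ.λ.1) ((λ.λ.1 0) (λ.λ.1)))
  step 2: λ.(λ.λ.1) ((λ.λ.1 0) (λ.λ.1))
  step 3: λ.λ.(λ.λ.1 0) (λ.λ.1)
  step 4: λ.λ.λ.(λ.λ.1) 0
  step 5: λ.λ.λ.λ.1

Answer: YES — reaches normal form λ.λ.λ.λ.1 in 5 ≤ 8 steps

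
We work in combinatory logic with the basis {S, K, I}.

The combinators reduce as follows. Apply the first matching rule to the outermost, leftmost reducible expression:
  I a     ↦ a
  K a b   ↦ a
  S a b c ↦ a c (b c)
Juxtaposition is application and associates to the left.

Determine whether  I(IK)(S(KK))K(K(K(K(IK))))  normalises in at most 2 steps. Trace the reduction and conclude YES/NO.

  start: I(IK)(S(KK))K(K(K(K(IK))))
  →1  IK(S(KK))K(K(K(K(IK))))
  →2  K(S(KK))K(K(K(K(IK))))

Answer: NO — after 2 steps the term is K(S(KK))K(K(K(K(IK)))), not yet normal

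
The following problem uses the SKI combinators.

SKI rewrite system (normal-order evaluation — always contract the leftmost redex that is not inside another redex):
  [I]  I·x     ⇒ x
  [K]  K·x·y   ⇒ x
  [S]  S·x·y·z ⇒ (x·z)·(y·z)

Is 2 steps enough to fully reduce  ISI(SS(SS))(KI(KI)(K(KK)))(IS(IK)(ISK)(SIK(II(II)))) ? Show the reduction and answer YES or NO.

  start: ISI(SS(SS))(KI(KI)(K(KK)))(IS(IK)(ISK)(SIK(II(II))))
  step 1: SI(SS(SS))(KI(KI)(K(KK)))(IS(IK)(ISK)(SIK(II(II))))
  step 2: I(KI(KI)(K(KK)))(SS(SS)(KI(KI)(K(KK))))(IS(IK)(ISK)(SIK(II(II))))

Answer: NO — after 2 steps the term is I(KI(KI)(K(KK)))(SS(SS)(KI(KI)(K(KK))))(IS(IK)(ISK)(SIK(II(II)))), not yet normal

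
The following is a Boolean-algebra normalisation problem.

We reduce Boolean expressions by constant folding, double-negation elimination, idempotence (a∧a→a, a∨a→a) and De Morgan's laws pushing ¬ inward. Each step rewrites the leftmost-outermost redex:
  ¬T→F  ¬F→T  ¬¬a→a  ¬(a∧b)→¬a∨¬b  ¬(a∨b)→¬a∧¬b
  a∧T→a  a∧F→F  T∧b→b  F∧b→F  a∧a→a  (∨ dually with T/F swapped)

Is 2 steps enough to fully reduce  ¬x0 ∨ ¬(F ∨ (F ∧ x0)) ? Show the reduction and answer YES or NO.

Answer: NO — after 2 steps the term is ¬x0 ∨ (T ∧ ¬(F ∧ x0)), not yet normal

Derivation:
  start: ¬x0 ∨ ¬(F ∨ (F ∧ x0))
  [1] ¬x0 ∨ (¬F ∧ ¬(F ∧ x0))
  [2] ¬x0 ∨ (T ∧ ¬(F ∧ x0))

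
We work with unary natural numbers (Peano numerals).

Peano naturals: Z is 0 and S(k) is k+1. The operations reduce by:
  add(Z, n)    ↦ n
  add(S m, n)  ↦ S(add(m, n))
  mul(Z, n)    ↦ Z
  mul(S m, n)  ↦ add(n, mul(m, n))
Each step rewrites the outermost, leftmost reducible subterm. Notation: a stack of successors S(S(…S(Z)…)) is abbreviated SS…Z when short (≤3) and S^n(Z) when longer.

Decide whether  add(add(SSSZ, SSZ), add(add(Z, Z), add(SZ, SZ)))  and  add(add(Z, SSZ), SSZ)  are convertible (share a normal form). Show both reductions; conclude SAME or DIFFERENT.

Answer: DIFFERENT — A ⇓ S^7(Z), B ⇓ S^4(Z)

Working:
Term A:
  start: add(add(SSSZ, SSZ), add(add(Z, Z), add(SZ, SZ)))
  [1] add(S(add(SSZ, SSZ)), add(add(Z, Z), add(SZ, SZ)))
  [2] S(add(add(SSZ, SSZ), add(add(Z, Z), add(SZ, SZ))))
  [3] S(add(S(add(SZ, SSZ)), add(add(Z, Z), add(SZ, SZ))))
  [4] S(S(add(add(SZ, SSZ), add(add(Z, Z), add(SZ, SZ)))))
  [5] S(S(add(S(add(Z, SSZ)), add(add(Z, Z), add(SZ, SZ)))))
  [6] S(S(S(add(add(Z, SSZ), add(add(Z, Z), add(SZ, SZ))))))
  [7] S(S(S(add(SSZ, add(add(Z, Z), add(SZ, SZ))))))
  [8] S(S(S(S(add(SZ, add(add(Z, Z), add(SZ, SZ)))))))
  [9] S(S(S(S(S(add(Z, add(add(Z, Z), add(SZ, SZ))))))))
  [10] S(S(S(S(S(add(add(Z, Z), add(SZ, SZ)))))))
  [11] S(S(S(S(S(add(Z, add(SZ, SZ)))))))
  [12] S(S(S(S(S(add(SZ, SZ))))))
  [13] S(S(S(S(S(S(add(Z, SZ)))))))
  [14] S^7(Z)

Term B:
  start: add(add(Z, SSZ), SSZ)
  [1] add(SSZ, SSZ)
  [2] S(add(SZ, SSZ))
  [3] S(S(add(Z, SSZ)))
  [4] S^4(Z)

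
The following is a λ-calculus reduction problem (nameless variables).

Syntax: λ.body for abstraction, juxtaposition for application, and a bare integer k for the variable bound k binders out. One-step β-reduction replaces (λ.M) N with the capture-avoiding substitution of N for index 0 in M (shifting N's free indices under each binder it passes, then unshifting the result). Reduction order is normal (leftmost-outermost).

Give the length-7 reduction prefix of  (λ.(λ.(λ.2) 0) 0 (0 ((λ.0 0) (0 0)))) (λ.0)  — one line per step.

  start: (λ.(λ.(λ.2) 0) 0 (0 ((λ.0 0) (0 0)))) (λ.0)
  →1  (λ.(λ.λ.0) 0) (λ.0) ((λ.0) ((λ.0 0) ((λ.0) (λ.0))))
  →2  (λ.λ.0) (λ.0) ((λ.0) ((λ.0 0) ((λ.0) (λ.0))))
  →3  (λ.0) ((λ.0) ((λ.0 0) ((λ.0) (λ.0))))
  →4  (λ.0) ((λ.0 0) ((λ.0) (λ.0)))
  →5  (λ.0 0) ((λ.0) (λ.0))
  →6  (λ.0) (λ.0) ((λ.0) (λ.0))
  →7  (λ.0) ((λ.0) (λ.0))

Answer: after 7 steps: (λ.0) ((λ.0) (λ.0))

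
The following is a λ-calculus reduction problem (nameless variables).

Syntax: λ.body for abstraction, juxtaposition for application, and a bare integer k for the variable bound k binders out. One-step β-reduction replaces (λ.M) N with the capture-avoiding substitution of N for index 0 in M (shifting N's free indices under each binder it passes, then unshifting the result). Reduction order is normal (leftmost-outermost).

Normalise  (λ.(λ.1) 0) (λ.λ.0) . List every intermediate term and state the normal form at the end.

  start: (λ.(λ.1) 0) (λ.λ.0)
  →1  (λ.λ.λ.0) (λ.λ.0)
  →2  λ.λ.0

Answer: normal form = λ.λ.0  (in 2 steps)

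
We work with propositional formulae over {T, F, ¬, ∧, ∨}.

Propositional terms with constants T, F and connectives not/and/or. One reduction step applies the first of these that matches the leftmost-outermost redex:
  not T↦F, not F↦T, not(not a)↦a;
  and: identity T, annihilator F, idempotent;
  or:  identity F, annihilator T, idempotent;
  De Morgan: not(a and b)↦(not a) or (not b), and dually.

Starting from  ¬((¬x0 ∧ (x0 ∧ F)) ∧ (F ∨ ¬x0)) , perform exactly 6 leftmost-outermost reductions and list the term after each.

Answer: after 6 steps: (x0 ∨ T) ∨ ¬(F ∨ ¬x0)

Reduction:
  start: ¬((¬x0 ∧ (x0 ∧ F)) ∧ (F ∨ ¬x0))
  →1  ¬(¬x0 ∧ (x0 ∧ F)) ∨ ¬(F ∨ ¬x0)
  →2  (¬¬x0 ∨ ¬(x0 ∧ F)) ∨ ¬(F ∨ ¬x0)
  →3  (x0 ∨ ¬(x0 ∧ F)) ∨ ¬(F ∨ ¬x0)
  →4  (x0 ∨ (¬x0 ∨ ¬F)) ∨ ¬(F ∨ ¬x0)
  →5  (x0 ∨ (¬x0 ∨ T)) ∨ ¬(F ∨ ¬x0)
  →6  (x0 ∨ T) ∨ ¬(F ∨ ¬x0)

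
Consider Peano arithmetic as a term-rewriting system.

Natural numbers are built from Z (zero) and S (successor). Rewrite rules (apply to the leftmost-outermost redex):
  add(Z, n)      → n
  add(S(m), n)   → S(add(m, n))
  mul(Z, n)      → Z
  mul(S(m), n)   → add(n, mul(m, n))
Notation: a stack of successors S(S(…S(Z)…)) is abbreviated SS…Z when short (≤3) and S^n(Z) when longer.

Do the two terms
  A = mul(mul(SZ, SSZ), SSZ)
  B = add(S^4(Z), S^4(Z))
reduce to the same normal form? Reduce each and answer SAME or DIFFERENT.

Answer: DIFFERENT — A ⇓ S^4(Z), B ⇓ S^8(Z)

Working:
Term A:
  start: mul(mul(SZ, SSZ), SSZ)
  [1] mul(add(SSZ, mul(Z, SSZ)), SSZ)
  [2] mul(S(add(SZ, mul(Z, SSZ))), SSZ)
  [3] add(SSZ, mul(add(SZ, mul(Z, SSZ)), SSZ))
  [4] S(add(SZ, mul(add(SZ, mul(Z, SSZ)), SSZ)))
  [5] S(S(add(Z, mul(add(SZ, mul(Z, SSZ)), SSZ))))
  [6] S(S(mul(add(SZ, mul(Z, SSZ)), SSZ)))
  [7] S(S(mul(S(add(Z, mul(Z, SSZ))), SSZ)))
  [8] S(S(add(SSZ, mul(add(Z, mul(Z, SSZ)), SSZ))))
  [9] S(S(S(add(SZ, mul(add(Z, mul(Z, SSZ)), SSZ)))))
  [10] S(S(S(S(add(Z, mul(add(Z, mul(Z, SSZ)), SSZ))))))
  [11] S(S(S(S(mul(add(Z, mul(Z, SSZ)), SSZ)))))
  [12] S(S(S(S(mul(mul(Z, SSZ), SSZ)))))
  [13] S(S(S(S(mul(Z, SSZ)))))
  [14] S^4(Z)

Term B:
  start: add(S^4(Z), S^4(Z))
  [1] S(add(SSSZ, S^4(Z)))
  [2] S(S(add(SSZ, S^4(Z))))
  [3] S(S(S(add(SZ, S^4(Z)))))
  [4] S(S(S(S(add(Z, S^4(Z))))))
  [5] S^8(Z)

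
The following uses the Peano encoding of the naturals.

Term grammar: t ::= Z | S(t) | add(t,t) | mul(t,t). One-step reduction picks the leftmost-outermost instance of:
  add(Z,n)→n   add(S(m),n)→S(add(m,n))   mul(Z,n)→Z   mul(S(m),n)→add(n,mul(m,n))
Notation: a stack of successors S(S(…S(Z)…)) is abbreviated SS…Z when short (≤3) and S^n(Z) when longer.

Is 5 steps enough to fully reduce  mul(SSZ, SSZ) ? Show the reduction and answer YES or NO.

  start: mul(SSZ, SSZ)
  →1  add(SSZ, mul(SZ, SSZ))
  →2  S(add(SZ, mul(SZ, SSZ)))
  →3  S(S(add(Z, mul(SZ, SSZ))))
  →4  S(S(mul(SZ, SSZ)))
  →5  S(S(add(SSZ, mul(Z, SSZ))))

Answer: NO — after 5 steps the term is S(S(add(SSZ, mul(Z, SSZ)))), not yet normal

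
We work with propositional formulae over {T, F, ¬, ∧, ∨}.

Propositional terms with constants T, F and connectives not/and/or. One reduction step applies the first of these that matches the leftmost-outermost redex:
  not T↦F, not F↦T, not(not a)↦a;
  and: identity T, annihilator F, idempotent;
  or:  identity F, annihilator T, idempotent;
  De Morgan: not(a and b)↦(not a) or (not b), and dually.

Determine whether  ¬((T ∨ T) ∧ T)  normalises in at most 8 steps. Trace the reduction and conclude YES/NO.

Answer: YES — reaches normal form F in 5 ≤ 8 steps

Derivation:
  start: ¬((T ∨ T) ∧ T)
  step 1: ¬(T ∨ T) ∨ ¬T
  step 2: (¬T ∧ ¬T) ∨ ¬T
  step 3: ¬T ∨ ¬T
  step 4: ¬T
  step 5: F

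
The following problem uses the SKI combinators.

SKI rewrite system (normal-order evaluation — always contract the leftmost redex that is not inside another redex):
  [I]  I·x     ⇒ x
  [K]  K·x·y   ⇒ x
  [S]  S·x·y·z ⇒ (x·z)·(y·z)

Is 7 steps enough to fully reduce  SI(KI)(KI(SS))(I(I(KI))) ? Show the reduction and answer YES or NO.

  start: SI(KI)(KI(SS))(I(I(KI)))
  →1  I(KI(SS))(KI(KI(SS)))(I(I(KI)))
  →2  KI(SS)(KI(KI(SS)))(I(I(KI)))
  →3  I(KI(KI(SS)))(I(I(KI)))
  →4  KI(KI(SS))(I(I(KI)))
  →5  I(I(I(KI)))
  →6  I(I(KI))
  →7  I(KI)

Answer: NO — after 7 steps the term is I(KI), not yet normal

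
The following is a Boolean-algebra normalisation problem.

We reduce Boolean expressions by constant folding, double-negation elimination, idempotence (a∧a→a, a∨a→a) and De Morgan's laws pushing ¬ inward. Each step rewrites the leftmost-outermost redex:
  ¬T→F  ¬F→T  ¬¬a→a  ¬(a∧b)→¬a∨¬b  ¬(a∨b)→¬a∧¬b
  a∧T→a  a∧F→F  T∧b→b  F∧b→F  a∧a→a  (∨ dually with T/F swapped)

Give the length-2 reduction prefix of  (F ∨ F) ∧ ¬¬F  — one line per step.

  start: (F ∨ F) ∧ ¬¬F
  [1] F ∧ ¬¬F
  [2] F

Answer: after 2 steps: F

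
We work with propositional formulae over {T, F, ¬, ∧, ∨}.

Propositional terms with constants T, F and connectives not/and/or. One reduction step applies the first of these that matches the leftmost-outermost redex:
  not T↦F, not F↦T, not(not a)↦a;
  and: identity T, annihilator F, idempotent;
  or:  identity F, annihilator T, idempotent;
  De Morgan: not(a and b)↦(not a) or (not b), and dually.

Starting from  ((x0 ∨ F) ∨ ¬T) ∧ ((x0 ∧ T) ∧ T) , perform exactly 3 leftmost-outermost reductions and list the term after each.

  start: ((x0 ∨ F) ∨ ¬T) ∧ ((x0 ∧ T) ∧ T)
  [1] (x0 ∨ ¬T) ∧ ((x0 ∧ T) ∧ T)
  [2] (x0 ∨ F) ∧ ((x0 ∧ T) ∧ T)
  [3] x0 ∧ ((x0 ∧ T) ∧ T)

Answer: after 3 steps: x0 ∧ ((x0 ∧ T) ∧ T)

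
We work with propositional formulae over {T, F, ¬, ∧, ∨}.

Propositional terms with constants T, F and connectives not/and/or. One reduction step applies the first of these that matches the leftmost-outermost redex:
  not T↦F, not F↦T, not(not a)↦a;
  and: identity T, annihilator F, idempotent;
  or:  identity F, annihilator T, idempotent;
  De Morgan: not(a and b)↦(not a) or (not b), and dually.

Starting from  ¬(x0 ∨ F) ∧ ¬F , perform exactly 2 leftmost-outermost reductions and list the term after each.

  start: ¬(x0 ∨ F) ∧ ¬F
  [1] (¬x0 ∧ ¬F) ∧ ¬F
  [2] (¬x0 ∧ T) ∧ ¬F

Answer: after 2 steps: (¬x0 ∧ T) ∧ ¬F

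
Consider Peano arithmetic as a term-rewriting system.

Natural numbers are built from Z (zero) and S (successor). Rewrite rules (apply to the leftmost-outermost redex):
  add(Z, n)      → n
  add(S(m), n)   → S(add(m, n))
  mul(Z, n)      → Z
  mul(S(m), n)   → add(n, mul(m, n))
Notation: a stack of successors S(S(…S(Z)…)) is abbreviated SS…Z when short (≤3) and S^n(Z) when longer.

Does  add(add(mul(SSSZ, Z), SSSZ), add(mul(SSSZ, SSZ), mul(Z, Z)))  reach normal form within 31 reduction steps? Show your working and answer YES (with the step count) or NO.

  start: add(add(mul(SSSZ, Z), SSSZ), add(mul(SSSZ, SSZ), mul(Z, Z)))
  [1] add(add(add(Z, mul(SSZ, Z)), SSSZ), add(mul(SSSZ, SSZ), mul(Z, Z)))
  [2] add(add(mul(SSZ, Z), SSSZ), add(mul(SSSZ, SSZ), mul(Z, Z)))
  [3] add(add(add(Z, mul(SZ, Z)), SSSZ), add(mul(SSSZ, SSZ), mul(Z, Z)))
  [4] add(add(mul(SZ, Z), SSSZ), add(mul(SSSZ, SSZ), mul(Z, Z)))
  [5] add(add(add(Z, mul(Z, Z)), SSSZ), add(mul(SSSZ, SSZ), mul(Z, Z)))
  [6] add(add(mul(Z, Z), SSSZ), add(mul(SSSZ, SSZ), mul(Z, Z)))
  [7] add(add(Z, SSSZ), add(mul(SSSZ, SSZ), mul(Z, Z)))
  [8] add(SSSZ, add(mul(SSSZ, SSZ), mul(Z, Z)))
  [9] S(add(SSZ, add(mul(SSSZ, SSZ), mul(Z, Z))))
  [10] S(S(add(SZ, add(mul(SSSZ, SSZ), mul(Z, Z)))))
  [11] S(S(S(add(Z, add(mul(SSSZ, SSZ), mul(Z, Z))))))
  [12] S(S(S(add(mul(SSSZ, SSZ), mul(Z, Z)))))
  [13] S(S(S(add(add(SSZ, mul(SSZ, SSZ)), mul(Z, Z)))))
  [14] S(S(S(add(S(add(SZ, mul(SSZ, SSZ))), mul(Z, Z)))))
  [15] S(S(S(S(add(add(SZ, mul(SSZ, SSZ)), mul(Z, Z))))))
  [16] S(S(S(S(add(S(add(Z, mul(SSZ, SSZ))), mul(Z, Z))))))
  [17] S(S(S(S(S(add(add(Z, mul(SSZ, SSZ)), mul(Z, Z)))))))
  [18] S(S(S(S(S(add(mul(SSZ, SSZ), mul(Z, Z)))))))
  [19] S(S(S(S(S(add(add(SSZ, mul(SZ, SSZ)), mul(Z, Z)))))))
  [20] S(S(S(S(S(add(S(add(SZ, mul(SZ, SSZ))), mul(Z, Z)))))))
  [21] S(S(S(S(S(S(add(add(SZ, mul(SZ, SSZ)), mul(Z, Z))))))))
  [22] S(S(S(S(S(S(add(S(add(Z, mul(SZ, SSZ))), mul(Z, Z))))))))
  [23] S(S(S(S(S(S(S(add(add(Z, mul(SZ, SSZ)), mul(Z, Z)))))))))
  [24] S(S(S(S(S(S(S(add(mul(SZ, SSZ), mul(Z, Z)))))))))
  [25] S(S(S(S(S(S(S(add(add(SSZ, mul(Z, SSZ)), mul(Z, Z)))))))))
  [26] S(S(S(S(S(S(S(add(S(add(SZ, mul(Z, SSZ))), mul(Z, Z)))))))))
  [27] S(S(S(S(S(S(S(S(add(add(SZ, mul(Z, SSZ)), mul(Z, Z))))))))))
  [28] S(S(S(S(S(S(S(S(add(S(add(Z, mul(Z, SSZ))), mul(Z, Z))))))))))
  [29] S(S(S(S(S(S(S(S(S(add(add(Z, mul(Z, SSZ)), mul(Z, Z)))))))))))
  [30] S(S(S(S(S(S(S(S(S(add(mul(Z, SSZ), mul(Z, Z)))))))))))
  [31] S(S(S(S(S(S(S(S(S(add(Z, mul(Z, Z)))))))))))

Answer: NO — after 31 steps the term is S(S(S(S(S(S(S(S(S(add(Z, mul(Z, Z))))))))))), not yet normal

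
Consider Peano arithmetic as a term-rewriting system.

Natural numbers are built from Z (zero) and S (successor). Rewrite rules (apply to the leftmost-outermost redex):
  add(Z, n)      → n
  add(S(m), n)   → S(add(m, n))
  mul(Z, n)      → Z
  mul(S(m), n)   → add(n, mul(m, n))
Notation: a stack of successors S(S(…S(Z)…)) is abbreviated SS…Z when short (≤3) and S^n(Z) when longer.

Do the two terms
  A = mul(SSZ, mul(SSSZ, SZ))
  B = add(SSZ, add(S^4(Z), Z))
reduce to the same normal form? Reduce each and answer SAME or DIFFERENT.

Answer: SAME — A ⇓ S^6(Z), B ⇓ S^6(Z)

Working:
Term A:
  start: mul(SSZ, mul(SSSZ, SZ))
  →1  add(mul(SSSZ, SZ), mul(SZ, mul(SSSZ, SZ)))
  →2  add(add(SZ, mul(SSZ, SZ)), mul(SZ, mul(SSSZ, SZ)))
  →3  add(S(add(Z, mul(SSZ, SZ))), mul(SZ, mul(SSSZ, SZ)))
  →4  S(add(add(Z, mul(SSZ, SZ)), mul(SZ, mul(SSSZ, SZ))))
  →5  S(add(mul(SSZ, SZ), mul(SZ, mul(SSSZ, SZ))))
  →6  S(add(add(SZ, mul(SZ, SZ)), mul(SZ, mul(SSSZ, SZ))))
  →7  S(add(S(add(Z, mul(SZ, SZ))), mul(SZ, mul(SSSZ, SZ))))
  →8  S(S(add(add(Z, mul(SZ, SZ)), mul(SZ, mul(SSSZ, SZ)))))
  →9  S(S(add(mul(SZ, SZ), mul(SZ, mul(SSSZ, SZ)))))
  →10  S(S(add(add(SZ, mul(Z, SZ)), mul(SZ, mul(SSSZ, SZ)))))
  →11  S(S(add(S(add(Z, mul(Z, SZ))), mul(SZ, mul(SSSZ, SZ)))))
  →12  S(S(S(add(add(Z, mul(Z, SZ)), mul(SZ, mul(SSSZ, SZ))))))
  →13  S(S(S(add(mul(Z, SZ), mul(SZ, mul(SSSZ, SZ))))))
  →14  S(S(S(add(Z, mul(SZ, mul(SSSZ, SZ))))))
  →15  S(S(S(mul(SZ, mul(SSSZ, SZ)))))
  →16  S(S(S(add(mul(SSSZ, SZ), mul(Z, mul(SSSZ, SZ))))))
  →17  S(S(S(add(add(SZ, mul(SSZ, SZ)), mul(Z, mul(SSSZ, SZ))))))
  →18  S(S(S(add(S(add(Z, mul(SSZ, SZ))), mul(Z, mul(SSSZ, SZ))))))
  →19  S(S(S(S(add(add(Z, mul(SSZ, SZ)), mul(Z, mul(SSSZ, SZ)))))))
  →20  S(S(S(S(add(mul(SSZ, SZ), mul(Z, mul(SSSZ, SZ)))))))
  →21  S(S(S(S(add(add(SZ, mul(SZ, SZ)), mul(Z, mul(SSSZ, SZ)))))))
  →22  S(S(S(S(add(S(add(Z, mul(SZ, SZ))), mul(Z, mul(SSSZ, SZ)))))))
  →23  S(S(S(S(S(add(add(Z, mul(SZ, SZ)), mul(Z, mul(SSSZ, SZ))))))))
  →24  S(S(S(S(S(add(mul(SZ, SZ), mul(Z, mul(SSSZ, SZ))))))))
  →25  S(S(S(S(S(add(add(SZ, mul(Z, SZ)), mul(Z, mul(SSSZ, SZ))))))))
  →26  S(S(S(S(S(add(S(add(Z, mul(Z, SZ))), mul(Z, mul(SSSZ, SZ))))))))
  →27  S(S(S(S(S(S(add(add(Z, mul(Z, SZ)), mul(Z, mul(SSSZ, SZ)))))))))
  →28  S(S(S(S(S(S(add(mul(Z, SZ), mul(Z, mul(SSSZ, SZ)))))))))
  →29  S(S(S(S(S(S(add(Z, mul(Z, mul(SSSZ, SZ)))))))))
  →30  S(S(S(S(S(S(mul(Z, mul(SSSZ, SZ))))))))
  →31  S^6(Z)

Term B:
  start: add(SSZ, add(S^4(Z), Z))
  →1  S(add(SZ, add(S^4(Z), Z)))
  →2  S(S(add(Z, add(S^4(Z), Z))))
  →3  S(S(add(S^4(Z), Z)))
  →4  S(S(S(add(SSSZ, Z))))
  →5  S(S(S(S(add(SSZ, Z)))))
  →6  S(S(S(S(S(add(SZ, Z))))))
  →7  S(S(S(S(S(S(add(Z, Z)))))))
  →8  S^6(Z)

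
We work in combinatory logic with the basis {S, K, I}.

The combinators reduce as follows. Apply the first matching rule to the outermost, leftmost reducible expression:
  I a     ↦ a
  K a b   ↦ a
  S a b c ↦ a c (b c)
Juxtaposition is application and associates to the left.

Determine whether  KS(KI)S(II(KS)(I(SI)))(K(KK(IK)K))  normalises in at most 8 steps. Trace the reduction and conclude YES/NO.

  start: KS(KI)S(II(KS)(I(SI)))(K(KK(IK)K))
  [1] SS(II(KS)(I(SI)))(K(KK(IK)K))
  [2] S(K(KK(IK)K))(II(KS)(I(SI))(K(KK(IK)K)))
  [3] S(K(KK))(II(KS)(I(SI))(K(KK(IK)K)))
  [4] S(K(KK))(I(KS)(I(SI))(K(KK(IK)K)))
  [5] S(K(KK))(KS(I(SI))(K(KK(IK)K)))
  [6] S(K(KK))(S(K(KK(IK)K)))
  [7] S(K(KK))(S(K(KK)))

Answer: YES — reaches normal form S(K(KK))(S(K(KK))) in 7 ≤ 8 steps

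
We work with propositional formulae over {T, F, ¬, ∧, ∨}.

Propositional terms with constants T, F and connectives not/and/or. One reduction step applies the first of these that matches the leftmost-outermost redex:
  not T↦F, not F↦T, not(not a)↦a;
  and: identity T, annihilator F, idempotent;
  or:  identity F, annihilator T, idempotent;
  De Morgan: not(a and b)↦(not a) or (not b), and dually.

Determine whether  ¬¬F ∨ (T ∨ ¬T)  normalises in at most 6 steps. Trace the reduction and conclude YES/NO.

Answer: YES — reaches normal form T in 3 ≤ 6 steps

Reduction:
  start: ¬¬F ∨ (T ∨ ¬T)
  →1  F ∨ (T ∨ ¬T)
  →2  T ∨ ¬T
  →3  T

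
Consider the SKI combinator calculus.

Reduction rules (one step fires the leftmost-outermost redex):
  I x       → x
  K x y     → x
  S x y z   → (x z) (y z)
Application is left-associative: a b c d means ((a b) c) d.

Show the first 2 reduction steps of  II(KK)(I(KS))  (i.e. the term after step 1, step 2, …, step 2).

  start: II(KK)(I(KS))
  step 1: I(KK)(I(KS))
  step 2: KK(I(KS))

Answer: after 2 steps: KK(I(KS))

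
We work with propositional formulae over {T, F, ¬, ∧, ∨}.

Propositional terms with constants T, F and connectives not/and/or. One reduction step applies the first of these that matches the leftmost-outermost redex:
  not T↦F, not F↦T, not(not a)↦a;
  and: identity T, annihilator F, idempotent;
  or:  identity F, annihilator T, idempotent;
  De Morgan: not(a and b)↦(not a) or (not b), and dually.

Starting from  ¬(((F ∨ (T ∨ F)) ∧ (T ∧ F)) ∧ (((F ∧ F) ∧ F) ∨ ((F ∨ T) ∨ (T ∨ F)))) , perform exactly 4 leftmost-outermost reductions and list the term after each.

  start: ¬(((F ∨ (T ∨ F)) ∧ (T ∧ F)) ∧ (((F ∧ F) ∧ F) ∨ ((F ∨ T) ∨ (T ∨ F))))
  step 1: ¬((F ∨ (T ∨ F)) ∧ (T ∧ F)) ∨ ¬(((F ∧ F) ∧ F) ∨ ((F ∨ T) ∨ (T ∨ F)))
  step 2: (¬(F ∨ (T ∨ F)) ∨ ¬(T ∧ F)) ∨ ¬(((F ∧ F) ∧ F) ∨ ((F ∨ T) ∨ (T ∨ F)))
  step 3: ((¬F ∧ ¬(T ∨ F)) ∨ ¬(T ∧ F)) ∨ ¬(((F ∧ F) ∧ F) ∨ ((F ∨ T) ∨ (T ∨ F)))
  step 4: ((T ∧ ¬(T ∨ F)) ∨ ¬(T ∧ F)) ∨ ¬(((F ∧ F) ∧ F) ∨ ((F ∨ T) ∨ (T ∨ F)))

Answer: after 4 steps: ((T ∧ ¬(T ∨ F)) ∨ ¬(T ∧ F)) ∨ ¬(((F ∧ F) ∧ F) ∨ ((F ∨ T) ∨ (T ∨ F)))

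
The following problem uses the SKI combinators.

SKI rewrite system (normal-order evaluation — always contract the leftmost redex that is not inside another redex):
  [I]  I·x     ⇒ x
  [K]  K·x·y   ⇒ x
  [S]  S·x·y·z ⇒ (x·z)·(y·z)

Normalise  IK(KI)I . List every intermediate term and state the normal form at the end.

  start: IK(KI)I
  →1  K(KI)I
  →2  KI

Answer: normal form = KI  (in 2 steps)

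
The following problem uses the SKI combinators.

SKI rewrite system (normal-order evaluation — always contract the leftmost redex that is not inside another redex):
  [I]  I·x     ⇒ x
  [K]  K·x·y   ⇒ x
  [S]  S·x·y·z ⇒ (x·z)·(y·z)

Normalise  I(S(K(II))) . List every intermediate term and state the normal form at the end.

  start: I(S(K(II)))
  [1] S(K(II))
  [2] S(KI)

Answer: normal form = S(KI)  (in 2 steps)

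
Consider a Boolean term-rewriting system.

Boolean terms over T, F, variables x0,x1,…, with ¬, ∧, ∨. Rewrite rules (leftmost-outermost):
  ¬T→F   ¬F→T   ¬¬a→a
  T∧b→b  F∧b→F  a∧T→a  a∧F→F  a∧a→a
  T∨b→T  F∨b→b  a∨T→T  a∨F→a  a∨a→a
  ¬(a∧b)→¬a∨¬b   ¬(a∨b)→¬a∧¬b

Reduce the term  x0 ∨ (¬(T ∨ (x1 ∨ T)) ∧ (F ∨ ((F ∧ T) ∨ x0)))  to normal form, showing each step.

  start: x0 ∨ (¬(T ∨ (x1 ∨ T)) ∧ (F ∨ ((F ∧ T) ∨ x0)))
  [1] x0 ∨ ((¬T ∧ ¬(x1 ∨ T)) ∧ (F ∨ ((F ∧ T) ∨ x0)))
  [2] x0 ∨ ((F ∧ ¬(x1 ∨ T)) ∧ (F ∨ ((F ∧ T) ∨ x0)))
  [3] x0 ∨ (F ∧ (F ∨ ((F ∧ T) ∨ x0)))
  [4] x0 ∨ F
  [5] x0

Answer: normal form = x0  (in 5 steps)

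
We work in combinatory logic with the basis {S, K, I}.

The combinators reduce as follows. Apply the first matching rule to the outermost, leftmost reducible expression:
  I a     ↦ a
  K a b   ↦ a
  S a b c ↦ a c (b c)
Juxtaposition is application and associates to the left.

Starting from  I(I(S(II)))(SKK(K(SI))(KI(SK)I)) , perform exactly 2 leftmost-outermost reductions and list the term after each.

Answer: after 2 steps: S(II)(SKK(K(SI))(KI(SK)I))

Working:
  start: I(I(S(II)))(SKK(K(SI))(KI(SK)I))
  →1  I(S(II))(SKK(K(SI))(KI(SK)I))
  →2  S(II)(SKK(K(SI))(KI(SK)I))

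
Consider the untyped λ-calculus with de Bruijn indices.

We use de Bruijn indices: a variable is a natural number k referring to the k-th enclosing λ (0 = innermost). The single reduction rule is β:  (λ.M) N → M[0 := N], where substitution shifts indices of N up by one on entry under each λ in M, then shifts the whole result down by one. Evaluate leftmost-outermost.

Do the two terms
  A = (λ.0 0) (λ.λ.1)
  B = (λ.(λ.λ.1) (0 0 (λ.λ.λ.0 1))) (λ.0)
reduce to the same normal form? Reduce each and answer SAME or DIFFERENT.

Term A:
  start: (λ.0 0) (λ.λ.1)
  step 1: (λ.λ.1) (λ.λ.1)
  step 2: λ.λ.λ.1

Term B:
  start: (λ.(λ.λ.1) (0 0 (λ.λ.λ.0 1))) (λ.0)
  step 1: (λ.λ.1) ((λ.0) (λ.0) (λ.λ.λ.0 1))
  step 2: λ.(λ.0) (λ.0) (λ.λ.λ.0 1)
  step 3: λ.(λ.0) (λ.λ.λ.0 1)
  step 4: λ.λ.λ.λ.0 1

Answer: DIFFERENT — A ⇓ λ.λ.λ.1, B ⇓ λ.λ.λ.λ.0 1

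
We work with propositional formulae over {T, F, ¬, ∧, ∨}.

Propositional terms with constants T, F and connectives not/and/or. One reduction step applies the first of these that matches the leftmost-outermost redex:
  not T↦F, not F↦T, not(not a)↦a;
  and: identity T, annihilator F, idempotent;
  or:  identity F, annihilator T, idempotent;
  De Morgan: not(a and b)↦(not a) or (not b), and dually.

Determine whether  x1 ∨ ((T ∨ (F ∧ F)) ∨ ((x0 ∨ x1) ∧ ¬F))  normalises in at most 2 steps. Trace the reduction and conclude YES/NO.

Answer: NO — after 2 steps the term is x1 ∨ T, not yet normal

Reduction:
  start: x1 ∨ ((T ∨ (F ∧ F)) ∨ ((x0 ∨ x1) ∧ ¬F))
  step 1: x1 ∨ (T ∨ ((x0 ∨ x1) ∧ ¬F))
  step 2: x1 ∨ T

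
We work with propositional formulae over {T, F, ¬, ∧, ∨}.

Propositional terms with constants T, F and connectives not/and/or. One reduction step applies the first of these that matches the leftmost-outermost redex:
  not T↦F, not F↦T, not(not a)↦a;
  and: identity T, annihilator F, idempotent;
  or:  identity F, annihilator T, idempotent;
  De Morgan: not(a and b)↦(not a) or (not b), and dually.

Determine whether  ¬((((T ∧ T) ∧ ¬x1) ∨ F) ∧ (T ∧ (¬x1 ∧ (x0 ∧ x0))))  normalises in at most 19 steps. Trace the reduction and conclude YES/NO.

  start: ¬((((T ∧ T) ∧ ¬x1) ∨ F) ∧ (T ∧ (¬x1 ∧ (x0 ∧ x0))))
  →1  ¬(((T ∧ T) ∧ ¬x1) ∨ F) ∨ ¬(T ∧ (¬x1 ∧ (x0 ∧ x0)))
  →2  (¬((T ∧ T) ∧ ¬x1) ∧ ¬F) ∨ ¬(T ∧ (¬x1 ∧ (x0 ∧ x0)))
  →3  ((¬(T ∧ T) ∨ ¬¬x1) ∧ ¬F) ∨ ¬(T ∧ (¬x1 ∧ (x0 ∧ x0)))
  →4  (((¬T ∨ ¬T) ∨ ¬¬x1) ∧ ¬F) ∨ ¬(T ∧ (¬x1 ∧ (x0 ∧ x0)))
  →5  ((¬T ∨ ¬¬x1) ∧ ¬F) ∨ ¬(T ∧ (¬x1 ∧ (x0 ∧ x0)))
  →6  ((F ∨ ¬¬x1) ∧ ¬F) ∨ ¬(T ∧ (¬x1 ∧ (x0 ∧ x0)))
  →7  (¬¬x1 ∧ ¬F) ∨ ¬(T ∧ (¬x1 ∧ (x0 ∧ x0)))
  →8  (x1 ∧ ¬F) ∨ ¬(T ∧ (¬x1 ∧ (x0 ∧ x0)))
  →9  (x1 ∧ T) ∨ ¬(T ∧ (¬x1 ∧ (x0 ∧ x0)))
  →10  x1 ∨ ¬(T ∧ (¬x1 ∧ (x0 ∧ x0)))
  →11  x1 ∨ (¬T ∨ ¬(¬x1 ∧ (x0 ∧ x0)))
  →12  x1 ∨ (F ∨ ¬(¬x1 ∧ (x0 ∧ x0)))
  →13  x1 ∨ ¬(¬x1 ∧ (x0 ∧ x0))
  →14  x1 ∨ (¬¬x1 ∨ ¬(x0 ∧ x0))
  →15  x1 ∨ (x1 ∨ ¬(x0 ∧ x0))
  →16  x1 ∨ (x1 ∨ (¬x0 ∨ ¬x0))
  →17  x1 ∨ (x1 ∨ ¬x0)

Answer: YES — reaches normal form x1 ∨ (x1 ∨ ¬x0) in 17 ≤ 19 steps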